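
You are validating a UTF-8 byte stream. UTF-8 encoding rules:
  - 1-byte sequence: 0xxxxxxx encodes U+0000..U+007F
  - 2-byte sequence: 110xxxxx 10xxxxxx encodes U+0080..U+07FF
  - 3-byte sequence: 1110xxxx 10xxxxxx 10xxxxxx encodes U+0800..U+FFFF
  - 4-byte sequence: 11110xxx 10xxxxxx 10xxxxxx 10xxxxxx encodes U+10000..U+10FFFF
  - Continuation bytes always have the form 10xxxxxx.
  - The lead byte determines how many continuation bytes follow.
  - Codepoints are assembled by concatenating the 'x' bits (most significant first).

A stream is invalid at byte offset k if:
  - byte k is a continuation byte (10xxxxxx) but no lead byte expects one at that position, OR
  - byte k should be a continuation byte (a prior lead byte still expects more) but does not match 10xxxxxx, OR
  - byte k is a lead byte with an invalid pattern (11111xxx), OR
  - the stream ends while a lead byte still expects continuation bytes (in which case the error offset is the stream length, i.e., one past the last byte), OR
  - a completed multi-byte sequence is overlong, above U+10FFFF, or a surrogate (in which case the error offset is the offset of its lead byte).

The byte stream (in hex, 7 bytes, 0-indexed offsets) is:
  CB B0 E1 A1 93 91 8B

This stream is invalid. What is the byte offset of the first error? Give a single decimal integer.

Answer: 5

Derivation:
Byte[0]=CB: 2-byte lead, need 1 cont bytes. acc=0xB
Byte[1]=B0: continuation. acc=(acc<<6)|0x30=0x2F0
Completed: cp=U+02F0 (starts at byte 0)
Byte[2]=E1: 3-byte lead, need 2 cont bytes. acc=0x1
Byte[3]=A1: continuation. acc=(acc<<6)|0x21=0x61
Byte[4]=93: continuation. acc=(acc<<6)|0x13=0x1853
Completed: cp=U+1853 (starts at byte 2)
Byte[5]=91: INVALID lead byte (not 0xxx/110x/1110/11110)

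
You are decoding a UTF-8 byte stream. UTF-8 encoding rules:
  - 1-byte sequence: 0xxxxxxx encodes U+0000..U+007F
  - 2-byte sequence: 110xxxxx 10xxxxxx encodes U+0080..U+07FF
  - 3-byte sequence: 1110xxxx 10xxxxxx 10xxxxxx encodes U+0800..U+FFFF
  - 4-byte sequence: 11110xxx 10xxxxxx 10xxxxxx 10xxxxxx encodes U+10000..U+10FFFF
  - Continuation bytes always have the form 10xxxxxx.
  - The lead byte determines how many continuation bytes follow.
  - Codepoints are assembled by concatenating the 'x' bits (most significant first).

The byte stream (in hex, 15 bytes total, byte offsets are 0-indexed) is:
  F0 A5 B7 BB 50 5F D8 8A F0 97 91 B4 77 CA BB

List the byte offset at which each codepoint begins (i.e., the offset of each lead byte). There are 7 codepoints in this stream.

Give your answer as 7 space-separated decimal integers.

Byte[0]=F0: 4-byte lead, need 3 cont bytes. acc=0x0
Byte[1]=A5: continuation. acc=(acc<<6)|0x25=0x25
Byte[2]=B7: continuation. acc=(acc<<6)|0x37=0x977
Byte[3]=BB: continuation. acc=(acc<<6)|0x3B=0x25DFB
Completed: cp=U+25DFB (starts at byte 0)
Byte[4]=50: 1-byte ASCII. cp=U+0050
Byte[5]=5F: 1-byte ASCII. cp=U+005F
Byte[6]=D8: 2-byte lead, need 1 cont bytes. acc=0x18
Byte[7]=8A: continuation. acc=(acc<<6)|0x0A=0x60A
Completed: cp=U+060A (starts at byte 6)
Byte[8]=F0: 4-byte lead, need 3 cont bytes. acc=0x0
Byte[9]=97: continuation. acc=(acc<<6)|0x17=0x17
Byte[10]=91: continuation. acc=(acc<<6)|0x11=0x5D1
Byte[11]=B4: continuation. acc=(acc<<6)|0x34=0x17474
Completed: cp=U+17474 (starts at byte 8)
Byte[12]=77: 1-byte ASCII. cp=U+0077
Byte[13]=CA: 2-byte lead, need 1 cont bytes. acc=0xA
Byte[14]=BB: continuation. acc=(acc<<6)|0x3B=0x2BB
Completed: cp=U+02BB (starts at byte 13)

Answer: 0 4 5 6 8 12 13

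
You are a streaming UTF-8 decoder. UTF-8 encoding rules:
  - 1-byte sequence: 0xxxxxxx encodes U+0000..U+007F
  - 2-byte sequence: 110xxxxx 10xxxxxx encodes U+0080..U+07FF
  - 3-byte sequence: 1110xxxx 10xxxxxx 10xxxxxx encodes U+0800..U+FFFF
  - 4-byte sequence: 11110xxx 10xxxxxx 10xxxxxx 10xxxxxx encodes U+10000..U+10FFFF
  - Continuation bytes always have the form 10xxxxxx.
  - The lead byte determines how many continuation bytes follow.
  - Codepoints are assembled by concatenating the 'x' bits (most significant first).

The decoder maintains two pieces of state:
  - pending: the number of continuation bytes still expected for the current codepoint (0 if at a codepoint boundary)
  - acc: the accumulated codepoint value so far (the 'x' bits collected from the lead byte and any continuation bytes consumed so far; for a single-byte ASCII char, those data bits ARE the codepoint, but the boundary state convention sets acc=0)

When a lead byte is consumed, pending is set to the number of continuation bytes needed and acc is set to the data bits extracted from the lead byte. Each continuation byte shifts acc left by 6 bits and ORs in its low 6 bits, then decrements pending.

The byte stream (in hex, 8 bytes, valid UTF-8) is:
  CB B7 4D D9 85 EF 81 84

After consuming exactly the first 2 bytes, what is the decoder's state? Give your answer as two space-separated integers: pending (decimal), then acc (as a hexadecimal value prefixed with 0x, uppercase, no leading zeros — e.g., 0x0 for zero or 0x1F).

Byte[0]=CB: 2-byte lead. pending=1, acc=0xB
Byte[1]=B7: continuation. acc=(acc<<6)|0x37=0x2F7, pending=0

Answer: 0 0x2F7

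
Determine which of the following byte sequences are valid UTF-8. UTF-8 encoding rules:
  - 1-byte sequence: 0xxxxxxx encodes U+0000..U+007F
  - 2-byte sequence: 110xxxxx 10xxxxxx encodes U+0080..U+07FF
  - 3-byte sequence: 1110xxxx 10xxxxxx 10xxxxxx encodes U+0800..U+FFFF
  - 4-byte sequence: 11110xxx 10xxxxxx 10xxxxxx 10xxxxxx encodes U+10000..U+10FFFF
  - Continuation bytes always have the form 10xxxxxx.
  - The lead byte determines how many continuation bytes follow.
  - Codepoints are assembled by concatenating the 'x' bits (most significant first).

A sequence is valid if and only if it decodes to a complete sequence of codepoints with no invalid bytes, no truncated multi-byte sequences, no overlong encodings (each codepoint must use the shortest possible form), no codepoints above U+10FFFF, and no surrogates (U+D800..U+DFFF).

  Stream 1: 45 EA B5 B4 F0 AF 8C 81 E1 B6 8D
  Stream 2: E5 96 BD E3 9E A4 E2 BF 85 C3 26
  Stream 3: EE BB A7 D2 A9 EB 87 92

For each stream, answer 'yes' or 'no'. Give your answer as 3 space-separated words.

Answer: yes no yes

Derivation:
Stream 1: decodes cleanly. VALID
Stream 2: error at byte offset 10. INVALID
Stream 3: decodes cleanly. VALID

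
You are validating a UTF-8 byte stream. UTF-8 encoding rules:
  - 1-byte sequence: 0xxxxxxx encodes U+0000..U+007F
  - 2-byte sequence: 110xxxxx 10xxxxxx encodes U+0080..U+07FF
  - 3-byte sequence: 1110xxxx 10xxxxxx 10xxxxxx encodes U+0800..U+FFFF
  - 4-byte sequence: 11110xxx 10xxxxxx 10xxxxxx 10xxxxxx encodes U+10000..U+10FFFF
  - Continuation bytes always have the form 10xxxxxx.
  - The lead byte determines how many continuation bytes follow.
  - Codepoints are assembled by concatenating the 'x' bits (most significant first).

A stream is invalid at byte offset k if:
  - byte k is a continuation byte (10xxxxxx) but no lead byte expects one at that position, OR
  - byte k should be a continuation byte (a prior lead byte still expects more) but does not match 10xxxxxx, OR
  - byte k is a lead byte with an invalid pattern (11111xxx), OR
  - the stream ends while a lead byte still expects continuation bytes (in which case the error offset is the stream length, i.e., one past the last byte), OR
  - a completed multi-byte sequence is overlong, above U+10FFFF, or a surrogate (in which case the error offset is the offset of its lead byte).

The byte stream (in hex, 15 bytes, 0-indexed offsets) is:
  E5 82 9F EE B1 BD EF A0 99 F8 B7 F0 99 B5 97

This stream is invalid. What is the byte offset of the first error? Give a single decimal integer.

Answer: 9

Derivation:
Byte[0]=E5: 3-byte lead, need 2 cont bytes. acc=0x5
Byte[1]=82: continuation. acc=(acc<<6)|0x02=0x142
Byte[2]=9F: continuation. acc=(acc<<6)|0x1F=0x509F
Completed: cp=U+509F (starts at byte 0)
Byte[3]=EE: 3-byte lead, need 2 cont bytes. acc=0xE
Byte[4]=B1: continuation. acc=(acc<<6)|0x31=0x3B1
Byte[5]=BD: continuation. acc=(acc<<6)|0x3D=0xEC7D
Completed: cp=U+EC7D (starts at byte 3)
Byte[6]=EF: 3-byte lead, need 2 cont bytes. acc=0xF
Byte[7]=A0: continuation. acc=(acc<<6)|0x20=0x3E0
Byte[8]=99: continuation. acc=(acc<<6)|0x19=0xF819
Completed: cp=U+F819 (starts at byte 6)
Byte[9]=F8: INVALID lead byte (not 0xxx/110x/1110/11110)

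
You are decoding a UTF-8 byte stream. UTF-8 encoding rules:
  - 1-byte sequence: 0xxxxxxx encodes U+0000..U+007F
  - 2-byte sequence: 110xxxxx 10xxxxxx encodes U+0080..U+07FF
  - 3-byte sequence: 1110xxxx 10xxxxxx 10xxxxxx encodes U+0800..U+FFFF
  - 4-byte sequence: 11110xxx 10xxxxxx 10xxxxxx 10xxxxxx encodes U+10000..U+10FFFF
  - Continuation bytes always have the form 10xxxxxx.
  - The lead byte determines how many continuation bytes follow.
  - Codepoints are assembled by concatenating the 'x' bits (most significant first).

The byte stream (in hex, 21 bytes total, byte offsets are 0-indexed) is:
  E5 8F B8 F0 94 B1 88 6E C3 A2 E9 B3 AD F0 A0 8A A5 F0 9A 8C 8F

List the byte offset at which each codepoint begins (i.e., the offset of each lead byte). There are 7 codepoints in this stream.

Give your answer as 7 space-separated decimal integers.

Answer: 0 3 7 8 10 13 17

Derivation:
Byte[0]=E5: 3-byte lead, need 2 cont bytes. acc=0x5
Byte[1]=8F: continuation. acc=(acc<<6)|0x0F=0x14F
Byte[2]=B8: continuation. acc=(acc<<6)|0x38=0x53F8
Completed: cp=U+53F8 (starts at byte 0)
Byte[3]=F0: 4-byte lead, need 3 cont bytes. acc=0x0
Byte[4]=94: continuation. acc=(acc<<6)|0x14=0x14
Byte[5]=B1: continuation. acc=(acc<<6)|0x31=0x531
Byte[6]=88: continuation. acc=(acc<<6)|0x08=0x14C48
Completed: cp=U+14C48 (starts at byte 3)
Byte[7]=6E: 1-byte ASCII. cp=U+006E
Byte[8]=C3: 2-byte lead, need 1 cont bytes. acc=0x3
Byte[9]=A2: continuation. acc=(acc<<6)|0x22=0xE2
Completed: cp=U+00E2 (starts at byte 8)
Byte[10]=E9: 3-byte lead, need 2 cont bytes. acc=0x9
Byte[11]=B3: continuation. acc=(acc<<6)|0x33=0x273
Byte[12]=AD: continuation. acc=(acc<<6)|0x2D=0x9CED
Completed: cp=U+9CED (starts at byte 10)
Byte[13]=F0: 4-byte lead, need 3 cont bytes. acc=0x0
Byte[14]=A0: continuation. acc=(acc<<6)|0x20=0x20
Byte[15]=8A: continuation. acc=(acc<<6)|0x0A=0x80A
Byte[16]=A5: continuation. acc=(acc<<6)|0x25=0x202A5
Completed: cp=U+202A5 (starts at byte 13)
Byte[17]=F0: 4-byte lead, need 3 cont bytes. acc=0x0
Byte[18]=9A: continuation. acc=(acc<<6)|0x1A=0x1A
Byte[19]=8C: continuation. acc=(acc<<6)|0x0C=0x68C
Byte[20]=8F: continuation. acc=(acc<<6)|0x0F=0x1A30F
Completed: cp=U+1A30F (starts at byte 17)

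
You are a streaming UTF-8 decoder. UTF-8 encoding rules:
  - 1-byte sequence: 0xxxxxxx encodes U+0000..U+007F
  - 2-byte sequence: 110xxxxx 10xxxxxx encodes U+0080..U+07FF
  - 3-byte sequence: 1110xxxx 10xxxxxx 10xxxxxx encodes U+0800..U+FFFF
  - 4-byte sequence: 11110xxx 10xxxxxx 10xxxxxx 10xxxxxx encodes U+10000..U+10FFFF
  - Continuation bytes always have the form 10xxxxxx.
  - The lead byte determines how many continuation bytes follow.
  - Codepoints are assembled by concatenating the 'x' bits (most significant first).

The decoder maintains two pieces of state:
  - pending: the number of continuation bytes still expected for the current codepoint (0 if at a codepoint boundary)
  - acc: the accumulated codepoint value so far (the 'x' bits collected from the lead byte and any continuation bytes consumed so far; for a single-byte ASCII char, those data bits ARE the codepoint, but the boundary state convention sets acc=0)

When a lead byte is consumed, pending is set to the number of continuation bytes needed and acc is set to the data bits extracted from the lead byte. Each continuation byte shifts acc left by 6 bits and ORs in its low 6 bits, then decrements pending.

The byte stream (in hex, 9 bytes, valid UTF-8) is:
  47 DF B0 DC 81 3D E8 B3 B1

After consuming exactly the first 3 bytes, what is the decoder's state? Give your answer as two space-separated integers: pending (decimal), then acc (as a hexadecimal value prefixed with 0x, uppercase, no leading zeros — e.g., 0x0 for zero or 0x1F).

Answer: 0 0x7F0

Derivation:
Byte[0]=47: 1-byte. pending=0, acc=0x0
Byte[1]=DF: 2-byte lead. pending=1, acc=0x1F
Byte[2]=B0: continuation. acc=(acc<<6)|0x30=0x7F0, pending=0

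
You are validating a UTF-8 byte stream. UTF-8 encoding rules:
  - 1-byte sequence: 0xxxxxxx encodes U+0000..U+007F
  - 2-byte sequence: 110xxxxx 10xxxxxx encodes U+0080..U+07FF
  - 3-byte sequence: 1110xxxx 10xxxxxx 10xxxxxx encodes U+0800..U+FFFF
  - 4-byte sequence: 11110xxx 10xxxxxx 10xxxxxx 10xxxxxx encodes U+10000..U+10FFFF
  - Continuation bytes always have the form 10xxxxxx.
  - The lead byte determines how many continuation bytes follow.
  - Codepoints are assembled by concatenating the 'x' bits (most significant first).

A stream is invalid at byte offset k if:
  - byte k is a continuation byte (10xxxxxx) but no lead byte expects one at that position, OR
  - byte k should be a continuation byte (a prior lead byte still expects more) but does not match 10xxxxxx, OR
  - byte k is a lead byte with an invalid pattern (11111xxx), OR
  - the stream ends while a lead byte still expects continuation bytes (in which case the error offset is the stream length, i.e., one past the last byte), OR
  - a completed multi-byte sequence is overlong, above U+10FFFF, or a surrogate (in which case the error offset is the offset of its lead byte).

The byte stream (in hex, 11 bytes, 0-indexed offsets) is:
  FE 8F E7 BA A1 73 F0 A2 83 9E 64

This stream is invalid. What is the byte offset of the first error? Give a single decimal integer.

Byte[0]=FE: INVALID lead byte (not 0xxx/110x/1110/11110)

Answer: 0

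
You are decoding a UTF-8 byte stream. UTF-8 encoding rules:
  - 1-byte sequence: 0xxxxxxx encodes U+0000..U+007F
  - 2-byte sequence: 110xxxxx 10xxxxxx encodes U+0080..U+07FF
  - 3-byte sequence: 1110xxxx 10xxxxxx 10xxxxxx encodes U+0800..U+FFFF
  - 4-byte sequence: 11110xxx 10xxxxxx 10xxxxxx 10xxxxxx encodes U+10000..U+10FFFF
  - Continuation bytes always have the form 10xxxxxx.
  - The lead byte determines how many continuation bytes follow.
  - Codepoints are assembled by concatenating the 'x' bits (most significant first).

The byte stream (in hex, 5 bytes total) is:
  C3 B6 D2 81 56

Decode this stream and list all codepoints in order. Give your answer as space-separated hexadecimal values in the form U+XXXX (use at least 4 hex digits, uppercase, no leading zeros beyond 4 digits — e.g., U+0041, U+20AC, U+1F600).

Answer: U+00F6 U+0481 U+0056

Derivation:
Byte[0]=C3: 2-byte lead, need 1 cont bytes. acc=0x3
Byte[1]=B6: continuation. acc=(acc<<6)|0x36=0xF6
Completed: cp=U+00F6 (starts at byte 0)
Byte[2]=D2: 2-byte lead, need 1 cont bytes. acc=0x12
Byte[3]=81: continuation. acc=(acc<<6)|0x01=0x481
Completed: cp=U+0481 (starts at byte 2)
Byte[4]=56: 1-byte ASCII. cp=U+0056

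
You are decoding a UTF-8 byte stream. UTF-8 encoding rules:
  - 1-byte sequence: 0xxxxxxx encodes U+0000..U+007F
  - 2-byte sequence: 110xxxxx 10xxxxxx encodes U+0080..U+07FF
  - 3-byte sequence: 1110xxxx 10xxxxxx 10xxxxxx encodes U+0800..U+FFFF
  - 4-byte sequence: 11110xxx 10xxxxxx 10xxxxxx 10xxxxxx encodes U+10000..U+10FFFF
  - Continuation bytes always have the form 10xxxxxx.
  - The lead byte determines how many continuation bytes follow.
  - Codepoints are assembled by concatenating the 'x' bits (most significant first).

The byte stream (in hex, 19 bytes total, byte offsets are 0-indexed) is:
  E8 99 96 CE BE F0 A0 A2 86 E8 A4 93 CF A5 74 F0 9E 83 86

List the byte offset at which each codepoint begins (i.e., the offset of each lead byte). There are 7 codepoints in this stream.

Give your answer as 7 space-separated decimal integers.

Answer: 0 3 5 9 12 14 15

Derivation:
Byte[0]=E8: 3-byte lead, need 2 cont bytes. acc=0x8
Byte[1]=99: continuation. acc=(acc<<6)|0x19=0x219
Byte[2]=96: continuation. acc=(acc<<6)|0x16=0x8656
Completed: cp=U+8656 (starts at byte 0)
Byte[3]=CE: 2-byte lead, need 1 cont bytes. acc=0xE
Byte[4]=BE: continuation. acc=(acc<<6)|0x3E=0x3BE
Completed: cp=U+03BE (starts at byte 3)
Byte[5]=F0: 4-byte lead, need 3 cont bytes. acc=0x0
Byte[6]=A0: continuation. acc=(acc<<6)|0x20=0x20
Byte[7]=A2: continuation. acc=(acc<<6)|0x22=0x822
Byte[8]=86: continuation. acc=(acc<<6)|0x06=0x20886
Completed: cp=U+20886 (starts at byte 5)
Byte[9]=E8: 3-byte lead, need 2 cont bytes. acc=0x8
Byte[10]=A4: continuation. acc=(acc<<6)|0x24=0x224
Byte[11]=93: continuation. acc=(acc<<6)|0x13=0x8913
Completed: cp=U+8913 (starts at byte 9)
Byte[12]=CF: 2-byte lead, need 1 cont bytes. acc=0xF
Byte[13]=A5: continuation. acc=(acc<<6)|0x25=0x3E5
Completed: cp=U+03E5 (starts at byte 12)
Byte[14]=74: 1-byte ASCII. cp=U+0074
Byte[15]=F0: 4-byte lead, need 3 cont bytes. acc=0x0
Byte[16]=9E: continuation. acc=(acc<<6)|0x1E=0x1E
Byte[17]=83: continuation. acc=(acc<<6)|0x03=0x783
Byte[18]=86: continuation. acc=(acc<<6)|0x06=0x1E0C6
Completed: cp=U+1E0C6 (starts at byte 15)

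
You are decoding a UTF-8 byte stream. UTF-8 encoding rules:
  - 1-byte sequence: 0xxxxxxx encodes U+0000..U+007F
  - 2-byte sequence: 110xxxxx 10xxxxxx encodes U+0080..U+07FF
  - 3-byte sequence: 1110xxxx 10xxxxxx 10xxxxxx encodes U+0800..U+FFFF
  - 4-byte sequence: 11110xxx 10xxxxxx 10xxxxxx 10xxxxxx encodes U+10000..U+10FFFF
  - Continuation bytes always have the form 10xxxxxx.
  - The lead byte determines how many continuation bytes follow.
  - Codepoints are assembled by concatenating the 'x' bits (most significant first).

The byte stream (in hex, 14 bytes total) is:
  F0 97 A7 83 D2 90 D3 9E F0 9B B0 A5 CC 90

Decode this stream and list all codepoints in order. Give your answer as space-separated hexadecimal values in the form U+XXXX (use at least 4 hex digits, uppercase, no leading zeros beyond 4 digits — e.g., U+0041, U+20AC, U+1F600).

Answer: U+179C3 U+0490 U+04DE U+1BC25 U+0310

Derivation:
Byte[0]=F0: 4-byte lead, need 3 cont bytes. acc=0x0
Byte[1]=97: continuation. acc=(acc<<6)|0x17=0x17
Byte[2]=A7: continuation. acc=(acc<<6)|0x27=0x5E7
Byte[3]=83: continuation. acc=(acc<<6)|0x03=0x179C3
Completed: cp=U+179C3 (starts at byte 0)
Byte[4]=D2: 2-byte lead, need 1 cont bytes. acc=0x12
Byte[5]=90: continuation. acc=(acc<<6)|0x10=0x490
Completed: cp=U+0490 (starts at byte 4)
Byte[6]=D3: 2-byte lead, need 1 cont bytes. acc=0x13
Byte[7]=9E: continuation. acc=(acc<<6)|0x1E=0x4DE
Completed: cp=U+04DE (starts at byte 6)
Byte[8]=F0: 4-byte lead, need 3 cont bytes. acc=0x0
Byte[9]=9B: continuation. acc=(acc<<6)|0x1B=0x1B
Byte[10]=B0: continuation. acc=(acc<<6)|0x30=0x6F0
Byte[11]=A5: continuation. acc=(acc<<6)|0x25=0x1BC25
Completed: cp=U+1BC25 (starts at byte 8)
Byte[12]=CC: 2-byte lead, need 1 cont bytes. acc=0xC
Byte[13]=90: continuation. acc=(acc<<6)|0x10=0x310
Completed: cp=U+0310 (starts at byte 12)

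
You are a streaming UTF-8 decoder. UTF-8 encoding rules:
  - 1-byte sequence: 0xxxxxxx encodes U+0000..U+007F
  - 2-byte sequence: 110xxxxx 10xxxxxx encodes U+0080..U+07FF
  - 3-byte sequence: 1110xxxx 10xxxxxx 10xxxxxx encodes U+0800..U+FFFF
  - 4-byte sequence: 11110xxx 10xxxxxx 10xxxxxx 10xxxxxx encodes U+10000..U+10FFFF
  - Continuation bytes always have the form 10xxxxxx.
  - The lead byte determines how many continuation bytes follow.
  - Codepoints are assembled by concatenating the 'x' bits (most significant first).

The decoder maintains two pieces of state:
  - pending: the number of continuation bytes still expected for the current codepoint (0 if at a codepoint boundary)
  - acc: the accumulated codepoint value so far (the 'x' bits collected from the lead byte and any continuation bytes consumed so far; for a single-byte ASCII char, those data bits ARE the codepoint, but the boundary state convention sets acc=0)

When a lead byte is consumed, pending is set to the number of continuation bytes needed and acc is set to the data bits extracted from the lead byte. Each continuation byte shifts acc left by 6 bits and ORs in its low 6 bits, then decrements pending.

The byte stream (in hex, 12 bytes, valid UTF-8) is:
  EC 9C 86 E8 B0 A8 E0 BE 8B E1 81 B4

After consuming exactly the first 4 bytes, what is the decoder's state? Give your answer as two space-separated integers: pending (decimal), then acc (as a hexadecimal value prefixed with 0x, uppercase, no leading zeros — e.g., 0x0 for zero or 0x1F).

Answer: 2 0x8

Derivation:
Byte[0]=EC: 3-byte lead. pending=2, acc=0xC
Byte[1]=9C: continuation. acc=(acc<<6)|0x1C=0x31C, pending=1
Byte[2]=86: continuation. acc=(acc<<6)|0x06=0xC706, pending=0
Byte[3]=E8: 3-byte lead. pending=2, acc=0x8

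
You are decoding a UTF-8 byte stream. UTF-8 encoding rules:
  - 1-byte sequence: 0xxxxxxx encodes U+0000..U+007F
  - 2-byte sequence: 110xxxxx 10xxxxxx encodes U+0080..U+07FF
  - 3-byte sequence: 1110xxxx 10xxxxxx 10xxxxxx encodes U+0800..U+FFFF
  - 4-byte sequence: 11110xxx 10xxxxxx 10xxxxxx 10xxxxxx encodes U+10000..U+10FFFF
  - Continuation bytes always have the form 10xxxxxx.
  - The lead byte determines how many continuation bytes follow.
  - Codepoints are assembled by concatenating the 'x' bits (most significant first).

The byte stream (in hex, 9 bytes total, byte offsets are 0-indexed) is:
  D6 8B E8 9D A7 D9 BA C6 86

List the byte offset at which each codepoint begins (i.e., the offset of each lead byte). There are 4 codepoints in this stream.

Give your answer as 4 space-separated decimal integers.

Answer: 0 2 5 7

Derivation:
Byte[0]=D6: 2-byte lead, need 1 cont bytes. acc=0x16
Byte[1]=8B: continuation. acc=(acc<<6)|0x0B=0x58B
Completed: cp=U+058B (starts at byte 0)
Byte[2]=E8: 3-byte lead, need 2 cont bytes. acc=0x8
Byte[3]=9D: continuation. acc=(acc<<6)|0x1D=0x21D
Byte[4]=A7: continuation. acc=(acc<<6)|0x27=0x8767
Completed: cp=U+8767 (starts at byte 2)
Byte[5]=D9: 2-byte lead, need 1 cont bytes. acc=0x19
Byte[6]=BA: continuation. acc=(acc<<6)|0x3A=0x67A
Completed: cp=U+067A (starts at byte 5)
Byte[7]=C6: 2-byte lead, need 1 cont bytes. acc=0x6
Byte[8]=86: continuation. acc=(acc<<6)|0x06=0x186
Completed: cp=U+0186 (starts at byte 7)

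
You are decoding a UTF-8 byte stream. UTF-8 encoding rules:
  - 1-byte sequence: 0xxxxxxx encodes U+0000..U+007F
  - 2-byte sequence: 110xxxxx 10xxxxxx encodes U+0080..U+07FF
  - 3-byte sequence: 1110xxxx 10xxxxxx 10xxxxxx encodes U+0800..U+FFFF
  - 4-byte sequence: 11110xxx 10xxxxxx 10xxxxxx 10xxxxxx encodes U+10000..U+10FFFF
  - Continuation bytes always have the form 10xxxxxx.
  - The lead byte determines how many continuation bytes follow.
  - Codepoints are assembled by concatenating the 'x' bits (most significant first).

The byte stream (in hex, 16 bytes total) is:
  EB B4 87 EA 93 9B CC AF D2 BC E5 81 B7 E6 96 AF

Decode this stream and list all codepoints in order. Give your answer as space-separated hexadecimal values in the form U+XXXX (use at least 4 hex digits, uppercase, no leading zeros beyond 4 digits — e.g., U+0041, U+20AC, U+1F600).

Byte[0]=EB: 3-byte lead, need 2 cont bytes. acc=0xB
Byte[1]=B4: continuation. acc=(acc<<6)|0x34=0x2F4
Byte[2]=87: continuation. acc=(acc<<6)|0x07=0xBD07
Completed: cp=U+BD07 (starts at byte 0)
Byte[3]=EA: 3-byte lead, need 2 cont bytes. acc=0xA
Byte[4]=93: continuation. acc=(acc<<6)|0x13=0x293
Byte[5]=9B: continuation. acc=(acc<<6)|0x1B=0xA4DB
Completed: cp=U+A4DB (starts at byte 3)
Byte[6]=CC: 2-byte lead, need 1 cont bytes. acc=0xC
Byte[7]=AF: continuation. acc=(acc<<6)|0x2F=0x32F
Completed: cp=U+032F (starts at byte 6)
Byte[8]=D2: 2-byte lead, need 1 cont bytes. acc=0x12
Byte[9]=BC: continuation. acc=(acc<<6)|0x3C=0x4BC
Completed: cp=U+04BC (starts at byte 8)
Byte[10]=E5: 3-byte lead, need 2 cont bytes. acc=0x5
Byte[11]=81: continuation. acc=(acc<<6)|0x01=0x141
Byte[12]=B7: continuation. acc=(acc<<6)|0x37=0x5077
Completed: cp=U+5077 (starts at byte 10)
Byte[13]=E6: 3-byte lead, need 2 cont bytes. acc=0x6
Byte[14]=96: continuation. acc=(acc<<6)|0x16=0x196
Byte[15]=AF: continuation. acc=(acc<<6)|0x2F=0x65AF
Completed: cp=U+65AF (starts at byte 13)

Answer: U+BD07 U+A4DB U+032F U+04BC U+5077 U+65AF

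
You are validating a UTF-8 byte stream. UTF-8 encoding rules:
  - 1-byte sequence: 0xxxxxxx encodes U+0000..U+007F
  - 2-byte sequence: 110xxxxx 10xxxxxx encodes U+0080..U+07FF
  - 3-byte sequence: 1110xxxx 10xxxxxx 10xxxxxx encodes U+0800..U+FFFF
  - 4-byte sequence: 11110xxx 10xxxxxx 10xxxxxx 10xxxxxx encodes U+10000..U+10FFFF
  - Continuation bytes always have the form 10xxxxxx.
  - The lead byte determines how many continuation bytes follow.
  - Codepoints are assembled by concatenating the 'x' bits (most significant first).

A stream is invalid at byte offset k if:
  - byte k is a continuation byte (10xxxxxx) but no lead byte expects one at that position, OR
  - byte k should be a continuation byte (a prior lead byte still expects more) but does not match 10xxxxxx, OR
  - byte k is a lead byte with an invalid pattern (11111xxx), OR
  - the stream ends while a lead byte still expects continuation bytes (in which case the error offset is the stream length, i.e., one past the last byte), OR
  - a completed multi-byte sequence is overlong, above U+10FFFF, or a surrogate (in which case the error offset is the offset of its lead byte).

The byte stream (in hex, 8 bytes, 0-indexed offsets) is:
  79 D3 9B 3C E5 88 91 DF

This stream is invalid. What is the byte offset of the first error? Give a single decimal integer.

Answer: 8

Derivation:
Byte[0]=79: 1-byte ASCII. cp=U+0079
Byte[1]=D3: 2-byte lead, need 1 cont bytes. acc=0x13
Byte[2]=9B: continuation. acc=(acc<<6)|0x1B=0x4DB
Completed: cp=U+04DB (starts at byte 1)
Byte[3]=3C: 1-byte ASCII. cp=U+003C
Byte[4]=E5: 3-byte lead, need 2 cont bytes. acc=0x5
Byte[5]=88: continuation. acc=(acc<<6)|0x08=0x148
Byte[6]=91: continuation. acc=(acc<<6)|0x11=0x5211
Completed: cp=U+5211 (starts at byte 4)
Byte[7]=DF: 2-byte lead, need 1 cont bytes. acc=0x1F
Byte[8]: stream ended, expected continuation. INVALID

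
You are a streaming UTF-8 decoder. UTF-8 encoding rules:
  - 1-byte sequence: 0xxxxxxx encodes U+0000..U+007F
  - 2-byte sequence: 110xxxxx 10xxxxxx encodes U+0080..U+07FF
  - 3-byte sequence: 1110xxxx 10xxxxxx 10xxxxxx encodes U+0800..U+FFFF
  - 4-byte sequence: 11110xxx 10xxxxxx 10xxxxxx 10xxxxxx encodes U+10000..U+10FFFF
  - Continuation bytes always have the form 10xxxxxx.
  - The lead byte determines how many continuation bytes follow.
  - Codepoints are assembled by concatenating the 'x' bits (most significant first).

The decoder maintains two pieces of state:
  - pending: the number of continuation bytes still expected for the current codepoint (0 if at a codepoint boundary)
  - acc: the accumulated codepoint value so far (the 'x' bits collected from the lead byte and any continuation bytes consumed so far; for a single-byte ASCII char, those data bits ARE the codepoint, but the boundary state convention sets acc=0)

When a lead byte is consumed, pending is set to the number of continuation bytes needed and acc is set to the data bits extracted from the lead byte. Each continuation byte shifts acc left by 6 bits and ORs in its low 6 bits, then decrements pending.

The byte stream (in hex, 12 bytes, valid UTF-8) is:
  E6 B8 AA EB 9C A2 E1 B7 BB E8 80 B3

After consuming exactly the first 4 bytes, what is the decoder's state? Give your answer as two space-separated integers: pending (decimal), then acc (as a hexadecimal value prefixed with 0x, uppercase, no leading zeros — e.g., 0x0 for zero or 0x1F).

Byte[0]=E6: 3-byte lead. pending=2, acc=0x6
Byte[1]=B8: continuation. acc=(acc<<6)|0x38=0x1B8, pending=1
Byte[2]=AA: continuation. acc=(acc<<6)|0x2A=0x6E2A, pending=0
Byte[3]=EB: 3-byte lead. pending=2, acc=0xB

Answer: 2 0xB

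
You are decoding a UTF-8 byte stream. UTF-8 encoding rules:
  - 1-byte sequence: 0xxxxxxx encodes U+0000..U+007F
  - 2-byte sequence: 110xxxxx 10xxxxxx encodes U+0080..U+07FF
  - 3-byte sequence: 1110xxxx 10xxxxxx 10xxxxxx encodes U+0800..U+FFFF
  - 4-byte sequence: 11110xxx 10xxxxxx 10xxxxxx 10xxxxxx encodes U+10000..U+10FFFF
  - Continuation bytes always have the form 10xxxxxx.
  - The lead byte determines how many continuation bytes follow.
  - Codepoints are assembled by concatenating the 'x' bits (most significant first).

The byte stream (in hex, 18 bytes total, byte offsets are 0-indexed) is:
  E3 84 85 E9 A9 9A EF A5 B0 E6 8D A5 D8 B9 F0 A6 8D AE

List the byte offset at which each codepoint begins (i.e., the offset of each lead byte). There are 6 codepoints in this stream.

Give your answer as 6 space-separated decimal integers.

Answer: 0 3 6 9 12 14

Derivation:
Byte[0]=E3: 3-byte lead, need 2 cont bytes. acc=0x3
Byte[1]=84: continuation. acc=(acc<<6)|0x04=0xC4
Byte[2]=85: continuation. acc=(acc<<6)|0x05=0x3105
Completed: cp=U+3105 (starts at byte 0)
Byte[3]=E9: 3-byte lead, need 2 cont bytes. acc=0x9
Byte[4]=A9: continuation. acc=(acc<<6)|0x29=0x269
Byte[5]=9A: continuation. acc=(acc<<6)|0x1A=0x9A5A
Completed: cp=U+9A5A (starts at byte 3)
Byte[6]=EF: 3-byte lead, need 2 cont bytes. acc=0xF
Byte[7]=A5: continuation. acc=(acc<<6)|0x25=0x3E5
Byte[8]=B0: continuation. acc=(acc<<6)|0x30=0xF970
Completed: cp=U+F970 (starts at byte 6)
Byte[9]=E6: 3-byte lead, need 2 cont bytes. acc=0x6
Byte[10]=8D: continuation. acc=(acc<<6)|0x0D=0x18D
Byte[11]=A5: continuation. acc=(acc<<6)|0x25=0x6365
Completed: cp=U+6365 (starts at byte 9)
Byte[12]=D8: 2-byte lead, need 1 cont bytes. acc=0x18
Byte[13]=B9: continuation. acc=(acc<<6)|0x39=0x639
Completed: cp=U+0639 (starts at byte 12)
Byte[14]=F0: 4-byte lead, need 3 cont bytes. acc=0x0
Byte[15]=A6: continuation. acc=(acc<<6)|0x26=0x26
Byte[16]=8D: continuation. acc=(acc<<6)|0x0D=0x98D
Byte[17]=AE: continuation. acc=(acc<<6)|0x2E=0x2636E
Completed: cp=U+2636E (starts at byte 14)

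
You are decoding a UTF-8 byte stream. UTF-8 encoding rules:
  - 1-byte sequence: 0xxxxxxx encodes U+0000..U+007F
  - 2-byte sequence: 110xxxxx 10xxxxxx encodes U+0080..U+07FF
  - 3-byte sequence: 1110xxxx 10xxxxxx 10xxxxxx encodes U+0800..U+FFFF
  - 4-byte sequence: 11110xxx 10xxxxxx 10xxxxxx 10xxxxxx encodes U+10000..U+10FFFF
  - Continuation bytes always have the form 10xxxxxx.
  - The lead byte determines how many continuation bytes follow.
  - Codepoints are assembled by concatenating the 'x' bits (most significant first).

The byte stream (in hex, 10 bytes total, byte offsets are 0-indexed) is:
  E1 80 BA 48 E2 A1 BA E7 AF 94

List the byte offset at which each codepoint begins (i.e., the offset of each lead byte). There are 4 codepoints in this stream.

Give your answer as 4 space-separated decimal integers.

Answer: 0 3 4 7

Derivation:
Byte[0]=E1: 3-byte lead, need 2 cont bytes. acc=0x1
Byte[1]=80: continuation. acc=(acc<<6)|0x00=0x40
Byte[2]=BA: continuation. acc=(acc<<6)|0x3A=0x103A
Completed: cp=U+103A (starts at byte 0)
Byte[3]=48: 1-byte ASCII. cp=U+0048
Byte[4]=E2: 3-byte lead, need 2 cont bytes. acc=0x2
Byte[5]=A1: continuation. acc=(acc<<6)|0x21=0xA1
Byte[6]=BA: continuation. acc=(acc<<6)|0x3A=0x287A
Completed: cp=U+287A (starts at byte 4)
Byte[7]=E7: 3-byte lead, need 2 cont bytes. acc=0x7
Byte[8]=AF: continuation. acc=(acc<<6)|0x2F=0x1EF
Byte[9]=94: continuation. acc=(acc<<6)|0x14=0x7BD4
Completed: cp=U+7BD4 (starts at byte 7)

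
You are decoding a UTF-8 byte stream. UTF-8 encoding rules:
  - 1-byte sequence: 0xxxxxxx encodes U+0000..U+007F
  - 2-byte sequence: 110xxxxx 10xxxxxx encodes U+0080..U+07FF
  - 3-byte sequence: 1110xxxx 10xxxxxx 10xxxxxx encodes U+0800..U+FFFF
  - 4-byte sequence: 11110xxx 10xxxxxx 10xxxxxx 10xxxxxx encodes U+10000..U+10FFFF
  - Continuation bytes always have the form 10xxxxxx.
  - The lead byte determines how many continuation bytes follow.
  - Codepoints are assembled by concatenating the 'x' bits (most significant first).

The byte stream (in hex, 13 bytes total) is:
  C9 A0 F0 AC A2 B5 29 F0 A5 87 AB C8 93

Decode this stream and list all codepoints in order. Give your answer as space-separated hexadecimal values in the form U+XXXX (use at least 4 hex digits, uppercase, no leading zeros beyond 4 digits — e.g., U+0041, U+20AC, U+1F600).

Byte[0]=C9: 2-byte lead, need 1 cont bytes. acc=0x9
Byte[1]=A0: continuation. acc=(acc<<6)|0x20=0x260
Completed: cp=U+0260 (starts at byte 0)
Byte[2]=F0: 4-byte lead, need 3 cont bytes. acc=0x0
Byte[3]=AC: continuation. acc=(acc<<6)|0x2C=0x2C
Byte[4]=A2: continuation. acc=(acc<<6)|0x22=0xB22
Byte[5]=B5: continuation. acc=(acc<<6)|0x35=0x2C8B5
Completed: cp=U+2C8B5 (starts at byte 2)
Byte[6]=29: 1-byte ASCII. cp=U+0029
Byte[7]=F0: 4-byte lead, need 3 cont bytes. acc=0x0
Byte[8]=A5: continuation. acc=(acc<<6)|0x25=0x25
Byte[9]=87: continuation. acc=(acc<<6)|0x07=0x947
Byte[10]=AB: continuation. acc=(acc<<6)|0x2B=0x251EB
Completed: cp=U+251EB (starts at byte 7)
Byte[11]=C8: 2-byte lead, need 1 cont bytes. acc=0x8
Byte[12]=93: continuation. acc=(acc<<6)|0x13=0x213
Completed: cp=U+0213 (starts at byte 11)

Answer: U+0260 U+2C8B5 U+0029 U+251EB U+0213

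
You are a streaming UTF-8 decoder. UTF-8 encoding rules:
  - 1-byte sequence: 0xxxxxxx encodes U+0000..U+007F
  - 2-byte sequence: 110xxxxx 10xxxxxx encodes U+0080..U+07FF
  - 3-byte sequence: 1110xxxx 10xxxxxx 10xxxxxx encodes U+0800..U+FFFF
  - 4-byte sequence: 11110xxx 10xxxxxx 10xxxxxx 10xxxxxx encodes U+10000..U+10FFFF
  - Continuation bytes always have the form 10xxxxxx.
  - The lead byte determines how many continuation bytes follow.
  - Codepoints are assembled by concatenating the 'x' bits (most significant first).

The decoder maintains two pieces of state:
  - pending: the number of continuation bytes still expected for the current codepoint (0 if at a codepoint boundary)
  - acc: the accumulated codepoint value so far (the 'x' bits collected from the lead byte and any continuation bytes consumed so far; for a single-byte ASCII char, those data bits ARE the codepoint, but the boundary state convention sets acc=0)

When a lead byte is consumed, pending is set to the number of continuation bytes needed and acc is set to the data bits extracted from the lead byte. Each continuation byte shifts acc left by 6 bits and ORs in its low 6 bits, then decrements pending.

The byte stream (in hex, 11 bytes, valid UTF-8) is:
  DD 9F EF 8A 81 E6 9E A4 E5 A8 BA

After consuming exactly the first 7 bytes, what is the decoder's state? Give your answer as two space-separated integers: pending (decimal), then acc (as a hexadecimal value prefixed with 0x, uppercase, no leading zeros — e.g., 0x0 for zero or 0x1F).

Answer: 1 0x19E

Derivation:
Byte[0]=DD: 2-byte lead. pending=1, acc=0x1D
Byte[1]=9F: continuation. acc=(acc<<6)|0x1F=0x75F, pending=0
Byte[2]=EF: 3-byte lead. pending=2, acc=0xF
Byte[3]=8A: continuation. acc=(acc<<6)|0x0A=0x3CA, pending=1
Byte[4]=81: continuation. acc=(acc<<6)|0x01=0xF281, pending=0
Byte[5]=E6: 3-byte lead. pending=2, acc=0x6
Byte[6]=9E: continuation. acc=(acc<<6)|0x1E=0x19E, pending=1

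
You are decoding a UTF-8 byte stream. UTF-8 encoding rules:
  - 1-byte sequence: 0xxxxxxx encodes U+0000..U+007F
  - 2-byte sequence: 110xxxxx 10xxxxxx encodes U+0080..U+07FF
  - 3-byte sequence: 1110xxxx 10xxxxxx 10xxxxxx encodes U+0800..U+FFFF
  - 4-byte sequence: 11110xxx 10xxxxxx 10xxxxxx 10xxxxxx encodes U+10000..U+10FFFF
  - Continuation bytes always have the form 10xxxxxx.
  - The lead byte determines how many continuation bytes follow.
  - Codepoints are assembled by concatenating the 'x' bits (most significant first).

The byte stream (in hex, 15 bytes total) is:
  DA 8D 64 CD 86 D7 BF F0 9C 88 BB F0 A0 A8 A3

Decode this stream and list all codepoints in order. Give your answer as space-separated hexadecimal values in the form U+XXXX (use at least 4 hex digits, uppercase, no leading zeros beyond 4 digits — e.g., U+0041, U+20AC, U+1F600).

Byte[0]=DA: 2-byte lead, need 1 cont bytes. acc=0x1A
Byte[1]=8D: continuation. acc=(acc<<6)|0x0D=0x68D
Completed: cp=U+068D (starts at byte 0)
Byte[2]=64: 1-byte ASCII. cp=U+0064
Byte[3]=CD: 2-byte lead, need 1 cont bytes. acc=0xD
Byte[4]=86: continuation. acc=(acc<<6)|0x06=0x346
Completed: cp=U+0346 (starts at byte 3)
Byte[5]=D7: 2-byte lead, need 1 cont bytes. acc=0x17
Byte[6]=BF: continuation. acc=(acc<<6)|0x3F=0x5FF
Completed: cp=U+05FF (starts at byte 5)
Byte[7]=F0: 4-byte lead, need 3 cont bytes. acc=0x0
Byte[8]=9C: continuation. acc=(acc<<6)|0x1C=0x1C
Byte[9]=88: continuation. acc=(acc<<6)|0x08=0x708
Byte[10]=BB: continuation. acc=(acc<<6)|0x3B=0x1C23B
Completed: cp=U+1C23B (starts at byte 7)
Byte[11]=F0: 4-byte lead, need 3 cont bytes. acc=0x0
Byte[12]=A0: continuation. acc=(acc<<6)|0x20=0x20
Byte[13]=A8: continuation. acc=(acc<<6)|0x28=0x828
Byte[14]=A3: continuation. acc=(acc<<6)|0x23=0x20A23
Completed: cp=U+20A23 (starts at byte 11)

Answer: U+068D U+0064 U+0346 U+05FF U+1C23B U+20A23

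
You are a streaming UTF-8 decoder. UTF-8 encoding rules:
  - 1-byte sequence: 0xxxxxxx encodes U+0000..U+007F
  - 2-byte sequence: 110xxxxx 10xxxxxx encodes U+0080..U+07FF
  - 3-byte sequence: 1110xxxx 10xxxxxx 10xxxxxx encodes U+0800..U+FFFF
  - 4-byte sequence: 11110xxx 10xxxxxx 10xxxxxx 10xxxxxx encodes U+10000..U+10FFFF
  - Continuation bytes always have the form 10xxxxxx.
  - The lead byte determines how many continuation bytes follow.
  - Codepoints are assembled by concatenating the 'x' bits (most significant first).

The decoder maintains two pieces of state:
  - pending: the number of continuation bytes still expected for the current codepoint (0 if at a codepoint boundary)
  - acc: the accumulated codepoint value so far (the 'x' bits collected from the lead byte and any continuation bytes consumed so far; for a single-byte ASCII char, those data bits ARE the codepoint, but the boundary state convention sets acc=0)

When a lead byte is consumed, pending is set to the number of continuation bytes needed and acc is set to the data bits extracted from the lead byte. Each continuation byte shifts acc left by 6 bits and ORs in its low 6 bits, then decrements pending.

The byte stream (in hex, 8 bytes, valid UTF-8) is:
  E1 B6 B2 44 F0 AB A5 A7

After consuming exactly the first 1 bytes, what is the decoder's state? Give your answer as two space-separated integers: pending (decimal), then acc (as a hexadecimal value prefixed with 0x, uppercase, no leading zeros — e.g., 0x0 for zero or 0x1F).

Answer: 2 0x1

Derivation:
Byte[0]=E1: 3-byte lead. pending=2, acc=0x1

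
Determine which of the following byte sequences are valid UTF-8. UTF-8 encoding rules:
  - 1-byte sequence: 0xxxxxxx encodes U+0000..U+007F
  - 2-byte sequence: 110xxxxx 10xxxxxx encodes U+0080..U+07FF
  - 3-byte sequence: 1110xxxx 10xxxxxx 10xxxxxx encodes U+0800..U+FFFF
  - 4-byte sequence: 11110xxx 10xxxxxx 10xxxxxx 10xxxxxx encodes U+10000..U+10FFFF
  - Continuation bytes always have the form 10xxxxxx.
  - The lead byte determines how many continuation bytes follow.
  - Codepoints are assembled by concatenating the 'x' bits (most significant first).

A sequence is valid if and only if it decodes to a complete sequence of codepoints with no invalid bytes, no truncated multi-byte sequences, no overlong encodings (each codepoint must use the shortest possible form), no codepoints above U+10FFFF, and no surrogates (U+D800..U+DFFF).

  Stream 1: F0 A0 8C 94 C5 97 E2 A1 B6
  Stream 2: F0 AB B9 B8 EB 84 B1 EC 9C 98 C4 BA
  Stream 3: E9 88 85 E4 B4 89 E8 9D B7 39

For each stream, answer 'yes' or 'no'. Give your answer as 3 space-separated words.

Answer: yes yes yes

Derivation:
Stream 1: decodes cleanly. VALID
Stream 2: decodes cleanly. VALID
Stream 3: decodes cleanly. VALID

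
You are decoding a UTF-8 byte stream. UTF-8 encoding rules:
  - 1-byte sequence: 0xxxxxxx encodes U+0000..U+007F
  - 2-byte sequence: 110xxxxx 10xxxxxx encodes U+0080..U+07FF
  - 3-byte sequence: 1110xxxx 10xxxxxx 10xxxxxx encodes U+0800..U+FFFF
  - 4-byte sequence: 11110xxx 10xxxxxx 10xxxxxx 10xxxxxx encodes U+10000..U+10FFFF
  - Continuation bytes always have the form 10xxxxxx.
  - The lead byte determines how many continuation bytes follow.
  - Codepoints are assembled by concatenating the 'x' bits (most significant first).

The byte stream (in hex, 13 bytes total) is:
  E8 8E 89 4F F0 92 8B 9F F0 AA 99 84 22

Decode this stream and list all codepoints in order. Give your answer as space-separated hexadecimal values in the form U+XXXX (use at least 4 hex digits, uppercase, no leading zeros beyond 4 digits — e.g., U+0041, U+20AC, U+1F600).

Answer: U+8389 U+004F U+122DF U+2A644 U+0022

Derivation:
Byte[0]=E8: 3-byte lead, need 2 cont bytes. acc=0x8
Byte[1]=8E: continuation. acc=(acc<<6)|0x0E=0x20E
Byte[2]=89: continuation. acc=(acc<<6)|0x09=0x8389
Completed: cp=U+8389 (starts at byte 0)
Byte[3]=4F: 1-byte ASCII. cp=U+004F
Byte[4]=F0: 4-byte lead, need 3 cont bytes. acc=0x0
Byte[5]=92: continuation. acc=(acc<<6)|0x12=0x12
Byte[6]=8B: continuation. acc=(acc<<6)|0x0B=0x48B
Byte[7]=9F: continuation. acc=(acc<<6)|0x1F=0x122DF
Completed: cp=U+122DF (starts at byte 4)
Byte[8]=F0: 4-byte lead, need 3 cont bytes. acc=0x0
Byte[9]=AA: continuation. acc=(acc<<6)|0x2A=0x2A
Byte[10]=99: continuation. acc=(acc<<6)|0x19=0xA99
Byte[11]=84: continuation. acc=(acc<<6)|0x04=0x2A644
Completed: cp=U+2A644 (starts at byte 8)
Byte[12]=22: 1-byte ASCII. cp=U+0022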